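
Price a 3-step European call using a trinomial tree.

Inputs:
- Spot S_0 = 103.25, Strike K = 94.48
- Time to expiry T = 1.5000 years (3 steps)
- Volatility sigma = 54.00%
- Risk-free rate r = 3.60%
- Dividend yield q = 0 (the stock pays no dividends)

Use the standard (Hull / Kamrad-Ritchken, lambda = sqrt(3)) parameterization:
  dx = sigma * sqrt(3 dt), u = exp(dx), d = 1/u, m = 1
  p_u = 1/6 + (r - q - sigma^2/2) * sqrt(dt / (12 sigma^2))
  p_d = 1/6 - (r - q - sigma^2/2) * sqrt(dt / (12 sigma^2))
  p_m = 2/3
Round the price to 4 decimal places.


Answer: Price = V(0,0) = 30.9154

Derivation:
dt = T/N = 0.500000; dx = sigma*sqrt(3*dt) = 0.661362
u = exp(dx) = 1.937430; d = 1/u = 0.516148
p_u = 0.125161, p_m = 0.666667, p_d = 0.208172
Discount per step: exp(-r*dt) = 0.982161
Stock lattice S(k, j) with j the centered position index:
  k=0: S(0,+0) = 103.2500
  k=1: S(1,-1) = 53.2923; S(1,+0) = 103.2500; S(1,+1) = 200.0396
  k=2: S(2,-2) = 27.5067; S(2,-1) = 53.2923; S(2,+0) = 103.2500; S(2,+1) = 200.0396; S(2,+2) = 387.5627
  k=3: S(3,-3) = 14.1975; S(3,-2) = 27.5067; S(3,-1) = 53.2923; S(3,+0) = 103.2500; S(3,+1) = 200.0396; S(3,+2) = 387.5627; S(3,+3) = 750.8755
Terminal payoffs V(N, j) = max(S_T - K, 0):
  V(3,-3) = 0.000000; V(3,-2) = 0.000000; V(3,-1) = 0.000000; V(3,+0) = 8.770000; V(3,+1) = 105.559623; V(3,+2) = 293.082720; V(3,+3) = 656.395548
Backward induction: V(k, j) = exp(-r*dt) * [p_u * V(k+1, j+1) + p_m * V(k+1, j) + p_d * V(k+1, j-1)]
  V(2,-2) = exp(-r*dt) * [p_u*0.000000 + p_m*0.000000 + p_d*0.000000] = 0.000000
  V(2,-1) = exp(-r*dt) * [p_u*8.770000 + p_m*0.000000 + p_d*0.000000] = 1.078084
  V(2,+0) = exp(-r*dt) * [p_u*105.559623 + p_m*8.770000 + p_d*0.000000] = 18.718673
  V(2,+1) = exp(-r*dt) * [p_u*293.082720 + p_m*105.559623 + p_d*8.770000] = 106.939068
  V(2,+2) = exp(-r*dt) * [p_u*656.395548 + p_m*293.082720 + p_d*105.559623] = 294.175330
  V(1,-1) = exp(-r*dt) * [p_u*18.718673 + p_m*1.078084 + p_d*0.000000] = 3.006963
  V(1,+0) = exp(-r*dt) * [p_u*106.939068 + p_m*18.718673 + p_d*1.078084] = 25.622802
  V(1,+1) = exp(-r*dt) * [p_u*294.175330 + p_m*106.939068 + p_d*18.718673] = 110.010696
  V(0,+0) = exp(-r*dt) * [p_u*110.010696 + p_m*25.622802 + p_d*3.006963] = 30.915412


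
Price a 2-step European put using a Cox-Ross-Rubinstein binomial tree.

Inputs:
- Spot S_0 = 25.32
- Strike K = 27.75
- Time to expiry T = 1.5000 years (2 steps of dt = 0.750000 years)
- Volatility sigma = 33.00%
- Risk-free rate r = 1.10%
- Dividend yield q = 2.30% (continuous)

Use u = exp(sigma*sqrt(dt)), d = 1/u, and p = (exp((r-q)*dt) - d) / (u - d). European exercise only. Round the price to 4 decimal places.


dt = T/N = 0.750000
u = exp(sigma*sqrt(dt)) = 1.330811; d = 1/u = 0.751422
p = (exp((r-q)*dt) - d) / (u - d) = 0.413571
Discount per step: exp(-r*dt) = 0.991784
Stock lattice S(k, i) with i counting down-moves:
  k=0: S(0,0) = 25.3200
  k=1: S(1,0) = 33.6961; S(1,1) = 19.0260
  k=2: S(2,0) = 44.8432; S(2,1) = 25.3200; S(2,2) = 14.2965
Terminal payoffs V(N, i) = max(K - S_T, 0):
  V(2,0) = 0.000000; V(2,1) = 2.430000; V(2,2) = 13.453456
Backward induction: V(k, i) = exp(-r*dt) * [p * V(k+1, i) + (1-p) * V(k+1, i+1)].
  V(1,0) = exp(-r*dt) * [p*0.000000 + (1-p)*2.430000] = 1.413314
  V(1,1) = exp(-r*dt) * [p*2.430000 + (1-p)*13.453456] = 8.821393
  V(0,0) = exp(-r*dt) * [p*1.413314 + (1-p)*8.821393] = 5.710319

Answer: Price = V(0,0) = 5.7103


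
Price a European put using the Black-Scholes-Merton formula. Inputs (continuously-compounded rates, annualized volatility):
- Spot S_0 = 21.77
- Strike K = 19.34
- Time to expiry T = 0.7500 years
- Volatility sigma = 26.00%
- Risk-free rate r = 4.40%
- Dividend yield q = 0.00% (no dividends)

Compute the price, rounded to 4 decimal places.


d1 = (ln(S/K) + (r - q + 0.5*sigma^2) * T) / (sigma * sqrt(T)) = 0.78478505
d2 = d1 - sigma * sqrt(T) = 0.55961844
exp(-rT) = 0.96753856; exp(-qT) = 1.00000000
P = K * exp(-rT) * N(-d2) - S_0 * exp(-qT) * N(-d1)
N(-d1) = 0.21628980; N(-d2) = 0.28786986
P = 19.3400 * 0.96753856 * 0.28786986 - 21.7700 * 1.00000000 * 0.21628980 = 0.6780

Answer: Price = 0.6780


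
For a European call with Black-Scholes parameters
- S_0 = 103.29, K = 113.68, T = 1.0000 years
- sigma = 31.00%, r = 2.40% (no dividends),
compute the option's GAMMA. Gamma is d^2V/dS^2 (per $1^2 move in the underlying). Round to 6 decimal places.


d1 = -0.0767642509; d2 = -0.3867642509
phi(d1) = 0.3977685767; exp(-qT) = 1.0000000000; exp(-rT) = 0.9762857098
Gamma = exp(-qT) * phi(d1) / (S * sigma * sqrt(T)) = 1.0000000000 * 0.3977685767 / (103.2900 * 0.3100 * 1.0000000000) = 0.012423

Answer: Gamma = 0.012423


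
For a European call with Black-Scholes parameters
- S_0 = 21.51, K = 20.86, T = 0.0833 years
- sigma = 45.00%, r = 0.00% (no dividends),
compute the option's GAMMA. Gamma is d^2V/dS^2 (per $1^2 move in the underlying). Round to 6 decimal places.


d1 = 0.3011955123; d2 = 0.1713176851
phi(d1) = 0.3812507814; exp(-qT) = 1.0000000000; exp(-rT) = 1.0000000000
Gamma = exp(-qT) * phi(d1) / (S * sigma * sqrt(T)) = 1.0000000000 * 0.3812507814 / (21.5100 * 0.4500 * 0.2886173938) = 0.136469

Answer: Gamma = 0.136469


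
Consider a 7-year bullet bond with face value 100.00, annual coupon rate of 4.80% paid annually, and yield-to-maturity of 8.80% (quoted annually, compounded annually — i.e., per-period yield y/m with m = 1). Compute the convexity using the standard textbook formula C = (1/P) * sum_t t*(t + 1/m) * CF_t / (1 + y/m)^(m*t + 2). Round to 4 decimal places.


Coupon per period c = face * coupon_rate / m = 4.800000
Periods per year m = 1; per-period yield y/m = 0.088000
Number of cashflows N = 7
Cashflows (t years, CF_t, discount factor 1/(1+y/m)^(m*t), PV):
  t = 1.0000: CF_t = 4.800000, DF = 0.919118, PV = 4.411765
  t = 2.0000: CF_t = 4.800000, DF = 0.844777, PV = 4.054931
  t = 3.0000: CF_t = 4.800000, DF = 0.776450, PV = 3.726958
  t = 4.0000: CF_t = 4.800000, DF = 0.713649, PV = 3.425513
  t = 5.0000: CF_t = 4.800000, DF = 0.655927, PV = 3.148450
  t = 6.0000: CF_t = 4.800000, DF = 0.602874, PV = 2.893796
  t = 7.0000: CF_t = 104.800000, DF = 0.554112, PV = 58.070961
Price P = sum_t PV_t = 79.732374
Convexity numerator sum_t t*(t + 1/m) * CF_t / (1+y/m)^(m*t + 2):
  t = 1.0000: term = 7.453917
  t = 2.0000: term = 20.553080
  t = 3.0000: term = 37.781397
  t = 4.0000: term = 57.875914
  t = 5.0000: term = 79.792161
  t = 6.0000: term = 102.673736
  t = 7.0000: term = 2747.193507
Convexity = (1/P) * sum = 3053.323711 / 79.732374 = 38.294654

Answer: Convexity = 38.2947


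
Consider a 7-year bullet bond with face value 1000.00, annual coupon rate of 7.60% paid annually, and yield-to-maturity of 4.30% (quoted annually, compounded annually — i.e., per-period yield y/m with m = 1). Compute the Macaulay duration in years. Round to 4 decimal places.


Answer: Macaulay duration = 5.8048 years

Derivation:
Coupon per period c = face * coupon_rate / m = 76.000000
Periods per year m = 1; per-period yield y/m = 0.043000
Number of cashflows N = 7
Cashflows (t years, CF_t, discount factor 1/(1+y/m)^(m*t), PV):
  t = 1.0000: CF_t = 76.000000, DF = 0.958773, PV = 72.866731
  t = 2.0000: CF_t = 76.000000, DF = 0.919245, PV = 69.862637
  t = 3.0000: CF_t = 76.000000, DF = 0.881347, PV = 66.982394
  t = 4.0000: CF_t = 76.000000, DF = 0.845012, PV = 64.220896
  t = 5.0000: CF_t = 76.000000, DF = 0.810174, PV = 61.573246
  t = 6.0000: CF_t = 76.000000, DF = 0.776773, PV = 59.034752
  t = 7.0000: CF_t = 1076.000000, DF = 0.744749, PV = 801.349762
Price P = sum_t PV_t = 1195.890418
Macaulay numerator sum_t t * PV_t:
  t * PV_t at t = 1.0000: 72.866731
  t * PV_t at t = 2.0000: 139.725274
  t * PV_t at t = 3.0000: 200.947183
  t * PV_t at t = 4.0000: 256.883583
  t * PV_t at t = 5.0000: 307.866231
  t * PV_t at t = 6.0000: 354.208511
  t * PV_t at t = 7.0000: 5609.448335
Macaulay duration D = (sum_t t * PV_t) / P = 6941.945847 / 1195.890418 = 5.804834


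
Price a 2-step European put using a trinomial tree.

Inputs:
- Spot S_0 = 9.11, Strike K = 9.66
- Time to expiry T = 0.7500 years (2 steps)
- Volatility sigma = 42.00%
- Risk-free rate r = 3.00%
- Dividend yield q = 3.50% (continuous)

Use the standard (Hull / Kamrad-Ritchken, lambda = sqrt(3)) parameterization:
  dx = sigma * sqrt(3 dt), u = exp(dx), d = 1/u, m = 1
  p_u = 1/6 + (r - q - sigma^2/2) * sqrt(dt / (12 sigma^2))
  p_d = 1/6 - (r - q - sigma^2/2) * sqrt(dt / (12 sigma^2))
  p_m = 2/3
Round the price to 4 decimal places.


dt = T/N = 0.375000; dx = sigma*sqrt(3*dt) = 0.445477
u = exp(dx) = 1.561235; d = 1/u = 0.640519
p_u = 0.127439, p_m = 0.666667, p_d = 0.205894
Discount per step: exp(-r*dt) = 0.988813
Stock lattice S(k, j) with j the centered position index:
  k=0: S(0,+0) = 9.1100
  k=1: S(1,-1) = 5.8351; S(1,+0) = 9.1100; S(1,+1) = 14.2229
  k=2: S(2,-2) = 3.7375; S(2,-1) = 5.8351; S(2,+0) = 9.1100; S(2,+1) = 14.2229; S(2,+2) = 22.2052
Terminal payoffs V(N, j) = max(K - S_T, 0):
  V(2,-2) = 5.922495; V(2,-1) = 3.824876; V(2,+0) = 0.550000; V(2,+1) = 0.000000; V(2,+2) = 0.000000
Backward induction: V(k, j) = exp(-r*dt) * [p_u * V(k+1, j+1) + p_m * V(k+1, j) + p_d * V(k+1, j-1)]
  V(1,-1) = exp(-r*dt) * [p_u*0.550000 + p_m*3.824876 + p_d*5.922495] = 3.796466
  V(1,+0) = exp(-r*dt) * [p_u*0.000000 + p_m*0.550000 + p_d*3.824876] = 1.141275
  V(1,+1) = exp(-r*dt) * [p_u*0.000000 + p_m*0.000000 + p_d*0.550000] = 0.111975
  V(0,+0) = exp(-r*dt) * [p_u*0.111975 + p_m*1.141275 + p_d*3.796466] = 1.539375

Answer: Price = V(0,0) = 1.5394


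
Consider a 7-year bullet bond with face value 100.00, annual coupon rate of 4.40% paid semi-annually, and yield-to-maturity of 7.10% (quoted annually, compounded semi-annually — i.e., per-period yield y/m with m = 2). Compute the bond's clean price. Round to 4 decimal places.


Coupon per period c = face * coupon_rate / m = 2.200000
Periods per year m = 2; per-period yield y/m = 0.035500
Number of cashflows N = 14
Cashflows (t years, CF_t, discount factor 1/(1+y/m)^(m*t), PV):
  t = 0.5000: CF_t = 2.200000, DF = 0.965717, PV = 2.124577
  t = 1.0000: CF_t = 2.200000, DF = 0.932609, PV = 2.051741
  t = 1.5000: CF_t = 2.200000, DF = 0.900637, PV = 1.981401
  t = 2.0000: CF_t = 2.200000, DF = 0.869760, PV = 1.913473
  t = 2.5000: CF_t = 2.200000, DF = 0.839942, PV = 1.847873
  t = 3.0000: CF_t = 2.200000, DF = 0.811147, PV = 1.784523
  t = 3.5000: CF_t = 2.200000, DF = 0.783338, PV = 1.723344
  t = 4.0000: CF_t = 2.200000, DF = 0.756483, PV = 1.664263
  t = 4.5000: CF_t = 2.200000, DF = 0.730549, PV = 1.607207
  t = 5.0000: CF_t = 2.200000, DF = 0.705503, PV = 1.552107
  t = 5.5000: CF_t = 2.200000, DF = 0.681316, PV = 1.498896
  t = 6.0000: CF_t = 2.200000, DF = 0.657959, PV = 1.447510
  t = 6.5000: CF_t = 2.200000, DF = 0.635402, PV = 1.397885
  t = 7.0000: CF_t = 102.200000, DF = 0.613619, PV = 62.711827
Price P = sum_t PV_t = 85.306625

Answer: Price = 85.3066


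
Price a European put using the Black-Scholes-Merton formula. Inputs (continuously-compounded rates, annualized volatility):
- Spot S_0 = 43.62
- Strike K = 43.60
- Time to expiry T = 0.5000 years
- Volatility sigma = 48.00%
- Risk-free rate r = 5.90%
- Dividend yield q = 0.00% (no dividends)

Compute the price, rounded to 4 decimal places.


d1 = (ln(S/K) + (r - q + 0.5*sigma^2) * T) / (sigma * sqrt(T)) = 0.25797203
d2 = d1 - sigma * sqrt(T) = -0.08143923
exp(-rT) = 0.97093088; exp(-qT) = 1.00000000
P = K * exp(-rT) * N(-d2) - S_0 * exp(-qT) * N(-d1)
N(-d1) = 0.39821425; N(-d2) = 0.53245367
P = 43.6000 * 0.97093088 * 0.53245367 - 43.6200 * 1.00000000 * 0.39821425 = 5.1700

Answer: Price = 5.1700


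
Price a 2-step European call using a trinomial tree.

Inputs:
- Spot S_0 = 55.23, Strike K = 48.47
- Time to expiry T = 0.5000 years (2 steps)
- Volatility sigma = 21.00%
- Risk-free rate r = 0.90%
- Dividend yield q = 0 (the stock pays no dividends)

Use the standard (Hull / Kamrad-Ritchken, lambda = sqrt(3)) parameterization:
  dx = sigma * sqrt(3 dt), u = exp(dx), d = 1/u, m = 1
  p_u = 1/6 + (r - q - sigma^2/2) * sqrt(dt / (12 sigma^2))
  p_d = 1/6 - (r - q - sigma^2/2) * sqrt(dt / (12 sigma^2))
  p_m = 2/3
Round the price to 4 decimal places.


dt = T/N = 0.250000; dx = sigma*sqrt(3*dt) = 0.181865
u = exp(dx) = 1.199453; d = 1/u = 0.833714
p_u = 0.157697, p_m = 0.666667, p_d = 0.175636
Discount per step: exp(-r*dt) = 0.997753
Stock lattice S(k, j) with j the centered position index:
  k=0: S(0,+0) = 55.2300
  k=1: S(1,-1) = 46.0460; S(1,+0) = 55.2300; S(1,+1) = 66.2458
  k=2: S(2,-2) = 38.3892; S(2,-1) = 46.0460; S(2,+0) = 55.2300; S(2,+1) = 66.2458; S(2,+2) = 79.4587
Terminal payoffs V(N, j) = max(S_T - K, 0):
  V(2,-2) = 0.000000; V(2,-1) = 0.000000; V(2,+0) = 6.760000; V(2,+1) = 17.775770; V(2,+2) = 30.988665
Backward induction: V(k, j) = exp(-r*dt) * [p_u * V(k+1, j+1) + p_m * V(k+1, j) + p_d * V(k+1, j-1)]
  V(1,-1) = exp(-r*dt) * [p_u*6.760000 + p_m*0.000000 + p_d*0.000000] = 1.063637
  V(1,+0) = exp(-r*dt) * [p_u*17.775770 + p_m*6.760000 + p_d*0.000000] = 7.293426
  V(1,+1) = exp(-r*dt) * [p_u*30.988665 + p_m*17.775770 + p_d*6.760000] = 17.884352
  V(0,+0) = exp(-r*dt) * [p_u*17.884352 + p_m*7.293426 + p_d*1.063637] = 7.851722

Answer: Price = V(0,0) = 7.8517


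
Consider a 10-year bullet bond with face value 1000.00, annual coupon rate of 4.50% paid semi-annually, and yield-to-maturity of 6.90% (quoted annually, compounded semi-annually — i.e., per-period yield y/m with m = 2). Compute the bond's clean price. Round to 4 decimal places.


Coupon per period c = face * coupon_rate / m = 22.500000
Periods per year m = 2; per-period yield y/m = 0.034500
Number of cashflows N = 20
Cashflows (t years, CF_t, discount factor 1/(1+y/m)^(m*t), PV):
  t = 0.5000: CF_t = 22.500000, DF = 0.966651, PV = 21.749638
  t = 1.0000: CF_t = 22.500000, DF = 0.934413, PV = 21.024299
  t = 1.5000: CF_t = 22.500000, DF = 0.903251, PV = 20.323150
  t = 2.0000: CF_t = 22.500000, DF = 0.873128, PV = 19.645385
  t = 2.5000: CF_t = 22.500000, DF = 0.844010, PV = 18.990222
  t = 3.0000: CF_t = 22.500000, DF = 0.815863, PV = 18.356909
  t = 3.5000: CF_t = 22.500000, DF = 0.788654, PV = 17.744716
  t = 4.0000: CF_t = 22.500000, DF = 0.762353, PV = 17.152940
  t = 4.5000: CF_t = 22.500000, DF = 0.736929, PV = 16.580899
  t = 5.0000: CF_t = 22.500000, DF = 0.712353, PV = 16.027935
  t = 5.5000: CF_t = 22.500000, DF = 0.688596, PV = 15.493412
  t = 6.0000: CF_t = 22.500000, DF = 0.665632, PV = 14.976715
  t = 6.5000: CF_t = 22.500000, DF = 0.643433, PV = 14.477250
  t = 7.0000: CF_t = 22.500000, DF = 0.621975, PV = 13.994442
  t = 7.5000: CF_t = 22.500000, DF = 0.601233, PV = 13.527735
  t = 8.0000: CF_t = 22.500000, DF = 0.581182, PV = 13.076593
  t = 8.5000: CF_t = 22.500000, DF = 0.561800, PV = 12.640496
  t = 9.0000: CF_t = 22.500000, DF = 0.543064, PV = 12.218942
  t = 9.5000: CF_t = 22.500000, DF = 0.524953, PV = 11.811447
  t = 10.0000: CF_t = 1022.500000, DF = 0.507446, PV = 518.863853
Price P = sum_t PV_t = 828.676978

Answer: Price = 828.6770


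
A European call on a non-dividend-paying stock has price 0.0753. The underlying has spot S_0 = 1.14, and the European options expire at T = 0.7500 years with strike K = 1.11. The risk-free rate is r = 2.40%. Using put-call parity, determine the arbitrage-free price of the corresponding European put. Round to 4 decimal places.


Answer: Put price = 0.0255

Derivation:
Put-call parity: C - P = S_0 * exp(-qT) - K * exp(-rT).
S_0 * exp(-qT) = 1.1400 * 1.00000000 = 1.14000000
K * exp(-rT) = 1.1100 * 0.98216103 = 1.09019875
P = C - S*exp(-qT) + K*exp(-rT)
P = 0.0753 - 1.14000000 + 1.09019875 = 0.0255


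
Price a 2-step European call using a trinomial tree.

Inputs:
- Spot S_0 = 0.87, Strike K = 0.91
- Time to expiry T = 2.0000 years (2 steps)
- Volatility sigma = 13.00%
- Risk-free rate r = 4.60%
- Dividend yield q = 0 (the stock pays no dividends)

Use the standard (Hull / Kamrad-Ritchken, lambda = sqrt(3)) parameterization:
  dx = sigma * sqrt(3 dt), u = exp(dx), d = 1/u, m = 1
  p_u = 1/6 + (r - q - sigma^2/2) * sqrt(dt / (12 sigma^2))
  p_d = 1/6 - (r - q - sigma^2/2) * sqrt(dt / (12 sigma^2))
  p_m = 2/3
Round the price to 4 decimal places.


dt = T/N = 1.000000; dx = sigma*sqrt(3*dt) = 0.225167
u = exp(dx) = 1.252531; d = 1/u = 0.798383
p_u = 0.250049, p_m = 0.666667, p_d = 0.083284
Discount per step: exp(-r*dt) = 0.955042
Stock lattice S(k, j) with j the centered position index:
  k=0: S(0,+0) = 0.8700
  k=1: S(1,-1) = 0.6946; S(1,+0) = 0.8700; S(1,+1) = 1.0897
  k=2: S(2,-2) = 0.5546; S(2,-1) = 0.6946; S(2,+0) = 0.8700; S(2,+1) = 1.0897; S(2,+2) = 1.3649
Terminal payoffs V(N, j) = max(S_T - K, 0):
  V(2,-2) = 0.000000; V(2,-1) = 0.000000; V(2,+0) = 0.000000; V(2,+1) = 0.179702; V(2,+2) = 0.454886
Backward induction: V(k, j) = exp(-r*dt) * [p_u * V(k+1, j+1) + p_m * V(k+1, j) + p_d * V(k+1, j-1)]
  V(1,-1) = exp(-r*dt) * [p_u*0.000000 + p_m*0.000000 + p_d*0.000000] = 0.000000
  V(1,+0) = exp(-r*dt) * [p_u*0.179702 + p_m*0.000000 + p_d*0.000000] = 0.042914
  V(1,+1) = exp(-r*dt) * [p_u*0.454886 + p_m*0.179702 + p_d*0.000000] = 0.223046
  V(0,+0) = exp(-r*dt) * [p_u*0.223046 + p_m*0.042914 + p_d*0.000000] = 0.080588

Answer: Price = V(0,0) = 0.0806


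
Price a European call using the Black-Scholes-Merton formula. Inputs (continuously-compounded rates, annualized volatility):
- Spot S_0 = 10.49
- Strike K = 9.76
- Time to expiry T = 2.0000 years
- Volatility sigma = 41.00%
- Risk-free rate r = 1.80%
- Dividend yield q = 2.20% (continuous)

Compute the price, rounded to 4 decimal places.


d1 = (ln(S/K) + (r - q + 0.5*sigma^2) * T) / (sigma * sqrt(T)) = 0.40051567
d2 = d1 - sigma * sqrt(T) = -0.17931189
exp(-rT) = 0.96464029; exp(-qT) = 0.95695396
C = S_0 * exp(-qT) * N(d1) - K * exp(-rT) * N(d2)
N(d1) = 0.65561163; N(d2) = 0.42884640
C = 10.4900 * 0.95695396 * 0.65561163 - 9.7600 * 0.96464029 * 0.42884640 = 2.5438

Answer: Price = 2.5438


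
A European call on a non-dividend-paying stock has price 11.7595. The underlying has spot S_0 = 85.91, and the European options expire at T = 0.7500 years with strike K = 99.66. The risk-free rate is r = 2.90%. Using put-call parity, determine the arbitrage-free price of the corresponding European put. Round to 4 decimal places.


Answer: Put price = 23.3653

Derivation:
Put-call parity: C - P = S_0 * exp(-qT) - K * exp(-rT).
S_0 * exp(-qT) = 85.9100 * 1.00000000 = 85.91000000
K * exp(-rT) = 99.6600 * 0.97848483 = 97.51579773
P = C - S*exp(-qT) + K*exp(-rT)
P = 11.7595 - 85.91000000 + 97.51579773 = 23.3653


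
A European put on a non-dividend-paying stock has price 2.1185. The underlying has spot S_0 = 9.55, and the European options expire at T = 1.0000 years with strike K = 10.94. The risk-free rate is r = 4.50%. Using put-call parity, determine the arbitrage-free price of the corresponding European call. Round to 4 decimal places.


Put-call parity: C - P = S_0 * exp(-qT) - K * exp(-rT).
S_0 * exp(-qT) = 9.5500 * 1.00000000 = 9.55000000
K * exp(-rT) = 10.9400 * 0.95599748 = 10.45861245
C = P + S*exp(-qT) - K*exp(-rT)
C = 2.1185 + 9.55000000 - 10.45861245 = 1.2099

Answer: Call price = 1.2099


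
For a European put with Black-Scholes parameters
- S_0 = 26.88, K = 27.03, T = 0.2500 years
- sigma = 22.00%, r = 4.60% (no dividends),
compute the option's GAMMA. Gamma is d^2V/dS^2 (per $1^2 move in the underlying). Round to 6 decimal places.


Answer: Gamma = 0.134125

Derivation:
d1 = 0.1089559579; d2 = -0.0010440421
phi(d1) = 0.3965812925; exp(-qT) = 1.0000000000; exp(-rT) = 0.9885658722
Gamma = exp(-qT) * phi(d1) / (S * sigma * sqrt(T)) = 1.0000000000 * 0.3965812925 / (26.8800 * 0.2200 * 0.5000000000) = 0.134125


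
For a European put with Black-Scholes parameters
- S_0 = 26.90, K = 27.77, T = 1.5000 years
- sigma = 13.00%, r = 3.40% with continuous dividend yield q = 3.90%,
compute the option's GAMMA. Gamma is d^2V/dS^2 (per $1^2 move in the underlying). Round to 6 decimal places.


Answer: Gamma = 0.086632

Derivation:
d1 = -0.1674132952; d2 = -0.3266301285
phi(d1) = 0.3933906506; exp(-qT) = 0.9431782404; exp(-rT) = 0.9502786705
Gamma = exp(-qT) * phi(d1) / (S * sigma * sqrt(T)) = 0.9431782404 * 0.3933906506 / (26.9000 * 0.1300 * 1.2247448714) = 0.086632


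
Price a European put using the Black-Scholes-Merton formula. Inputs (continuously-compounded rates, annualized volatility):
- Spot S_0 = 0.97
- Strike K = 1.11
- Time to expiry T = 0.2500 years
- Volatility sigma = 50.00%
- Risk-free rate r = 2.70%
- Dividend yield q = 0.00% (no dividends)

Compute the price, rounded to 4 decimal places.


Answer: Price = 0.1825

Derivation:
d1 = (ln(S/K) + (r - q + 0.5*sigma^2) * T) / (sigma * sqrt(T)) = -0.38727689
d2 = d1 - sigma * sqrt(T) = -0.63727689
exp(-rT) = 0.99327273; exp(-qT) = 1.00000000
P = K * exp(-rT) * N(-d2) - S_0 * exp(-qT) * N(-d1)
N(-d1) = 0.65072438; N(-d2) = 0.73802775
P = 1.1100 * 0.99327273 * 0.73802775 - 0.9700 * 1.00000000 * 0.65072438 = 0.1825


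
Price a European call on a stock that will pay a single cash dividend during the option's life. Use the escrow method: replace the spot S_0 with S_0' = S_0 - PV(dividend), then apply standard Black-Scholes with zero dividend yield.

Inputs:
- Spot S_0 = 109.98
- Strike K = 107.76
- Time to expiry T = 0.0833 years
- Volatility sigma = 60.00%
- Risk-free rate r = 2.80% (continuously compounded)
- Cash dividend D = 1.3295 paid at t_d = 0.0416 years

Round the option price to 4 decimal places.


PV(D) = D * exp(-r * t_d) = 1.3295 * 0.99883588 = 1.32795230
S_0' = S_0 - PV(D) = 109.9800 - 1.32795230 = 108.65204770
d1 = (ln(S_0'/K) + (r + sigma^2/2)*T) / (sigma*sqrt(T)) = 0.14766043
d2 = d1 - sigma*sqrt(T) = -0.02551001
exp(-rT) = 0.99767032
N(d1) = 0.55869462; N(d2) = 0.48982408
C = S_0' * N(d1) - K * exp(-rT) * N(d2) = 108.65204770 * 0.55869462 - 107.7600 * 0.99767032 * 0.48982408 = 8.0428

Answer: Price = 8.0428


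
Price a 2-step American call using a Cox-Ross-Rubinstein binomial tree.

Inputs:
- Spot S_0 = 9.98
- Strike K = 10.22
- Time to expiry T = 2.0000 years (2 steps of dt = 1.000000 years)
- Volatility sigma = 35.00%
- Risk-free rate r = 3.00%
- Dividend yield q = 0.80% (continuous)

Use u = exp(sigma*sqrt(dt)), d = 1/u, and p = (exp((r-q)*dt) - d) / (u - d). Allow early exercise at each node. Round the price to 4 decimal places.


Answer: Price = V(0,0) = 1.8381

Derivation:
dt = T/N = 1.000000
u = exp(sigma*sqrt(dt)) = 1.419068; d = 1/u = 0.704688
p = (exp((r-q)*dt) - d) / (u - d) = 0.444520
Discount per step: exp(-r*dt) = 0.970446
Stock lattice S(k, i) with i counting down-moves:
  k=0: S(0,0) = 9.9800
  k=1: S(1,0) = 14.1623; S(1,1) = 7.0328
  k=2: S(2,0) = 20.0973; S(2,1) = 9.9800; S(2,2) = 4.9559
Terminal payoffs V(N, i) = max(S_T - K, 0):
  V(2,0) = 9.877252; V(2,1) = 0.000000; V(2,2) = 0.000000
Backward induction: V(k, i) = exp(-r*dt) * [p * V(k+1, i) + (1-p) * V(k+1, i+1)]; then take max(V_cont, immediate exercise) for American.
  V(1,0) = exp(-r*dt) * [p*9.877252 + (1-p)*0.000000] = 4.260870; exercise = 3.942294; V(1,0) = max -> 4.260870
  V(1,1) = exp(-r*dt) * [p*0.000000 + (1-p)*0.000000] = 0.000000; exercise = 0.000000; V(1,1) = max -> 0.000000
  V(0,0) = exp(-r*dt) * [p*4.260870 + (1-p)*0.000000] = 1.838063; exercise = 0.000000; V(0,0) = max -> 1.838063


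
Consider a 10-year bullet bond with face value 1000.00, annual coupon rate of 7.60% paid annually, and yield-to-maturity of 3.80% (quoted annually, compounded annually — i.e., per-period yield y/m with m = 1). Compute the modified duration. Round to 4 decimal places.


Coupon per period c = face * coupon_rate / m = 76.000000
Periods per year m = 1; per-period yield y/m = 0.038000
Number of cashflows N = 10
Cashflows (t years, CF_t, discount factor 1/(1+y/m)^(m*t), PV):
  t = 1.0000: CF_t = 76.000000, DF = 0.963391, PV = 73.217726
  t = 2.0000: CF_t = 76.000000, DF = 0.928122, PV = 70.537309
  t = 3.0000: CF_t = 76.000000, DF = 0.894145, PV = 67.955018
  t = 4.0000: CF_t = 76.000000, DF = 0.861411, PV = 65.467262
  t = 5.0000: CF_t = 76.000000, DF = 0.829876, PV = 63.070580
  t = 6.0000: CF_t = 76.000000, DF = 0.799495, PV = 60.761638
  t = 7.0000: CF_t = 76.000000, DF = 0.770227, PV = 58.537223
  t = 8.0000: CF_t = 76.000000, DF = 0.742030, PV = 56.394242
  t = 9.0000: CF_t = 76.000000, DF = 0.714865, PV = 54.329713
  t = 10.0000: CF_t = 1076.000000, DF = 0.688694, PV = 741.035026
Price P = sum_t PV_t = 1311.305738
First compute Macaulay numerator sum_t t * PV_t:
  t * PV_t at t = 1.0000: 73.217726
  t * PV_t at t = 2.0000: 141.074617
  t * PV_t at t = 3.0000: 203.865054
  t * PV_t at t = 4.0000: 261.869048
  t * PV_t at t = 5.0000: 315.352900
  t * PV_t at t = 6.0000: 364.569827
  t * PV_t at t = 7.0000: 409.760563
  t * PV_t at t = 8.0000: 451.153937
  t * PV_t at t = 9.0000: 488.967417
  t * PV_t at t = 10.0000: 7410.350264
Macaulay duration D = 10120.181353 / 1311.305738 = 7.717637
Modified duration = D / (1 + y/m) = 7.717637 / (1 + 0.038000) = 7.435103

Answer: Modified duration = 7.4351


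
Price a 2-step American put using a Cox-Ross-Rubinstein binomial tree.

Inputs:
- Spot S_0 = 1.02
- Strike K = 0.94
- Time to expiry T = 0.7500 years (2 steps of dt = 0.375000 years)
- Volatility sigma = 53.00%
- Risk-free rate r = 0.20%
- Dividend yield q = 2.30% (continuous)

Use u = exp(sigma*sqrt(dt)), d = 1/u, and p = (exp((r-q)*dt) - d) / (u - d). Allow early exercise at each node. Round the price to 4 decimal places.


Answer: Price = V(0,0) = 0.1426

Derivation:
dt = T/N = 0.375000
u = exp(sigma*sqrt(dt)) = 1.383418; d = 1/u = 0.722847
p = (exp((r-q)*dt) - d) / (u - d) = 0.407691
Discount per step: exp(-r*dt) = 0.999250
Stock lattice S(k, i) with i counting down-moves:
  k=0: S(0,0) = 1.0200
  k=1: S(1,0) = 1.4111; S(1,1) = 0.7373
  k=2: S(2,0) = 1.9521; S(2,1) = 1.0200; S(2,2) = 0.5330
Terminal payoffs V(N, i) = max(K - S_T, 0):
  V(2,0) = 0.000000; V(2,1) = 0.000000; V(2,2) = 0.407042
Backward induction: V(k, i) = exp(-r*dt) * [p * V(k+1, i) + (1-p) * V(k+1, i+1)]; then take max(V_cont, immediate exercise) for American.
  V(1,0) = exp(-r*dt) * [p*0.000000 + (1-p)*0.000000] = 0.000000; exercise = 0.000000; V(1,0) = max -> 0.000000
  V(1,1) = exp(-r*dt) * [p*0.000000 + (1-p)*0.407042] = 0.240914; exercise = 0.202696; V(1,1) = max -> 0.240914
  V(0,0) = exp(-r*dt) * [p*0.000000 + (1-p)*0.240914] = 0.142588; exercise = 0.000000; V(0,0) = max -> 0.142588


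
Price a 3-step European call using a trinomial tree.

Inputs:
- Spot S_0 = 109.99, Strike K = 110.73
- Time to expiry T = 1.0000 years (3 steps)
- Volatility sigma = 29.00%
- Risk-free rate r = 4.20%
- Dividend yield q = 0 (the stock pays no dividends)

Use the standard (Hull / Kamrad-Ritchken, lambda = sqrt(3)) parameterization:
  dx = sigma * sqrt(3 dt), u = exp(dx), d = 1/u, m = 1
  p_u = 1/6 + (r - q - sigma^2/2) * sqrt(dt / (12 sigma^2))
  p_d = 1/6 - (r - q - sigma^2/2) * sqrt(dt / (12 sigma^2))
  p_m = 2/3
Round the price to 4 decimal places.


dt = T/N = 0.333333; dx = sigma*sqrt(3*dt) = 0.290000
u = exp(dx) = 1.336427; d = 1/u = 0.748264
p_u = 0.166638, p_m = 0.666667, p_d = 0.166695
Discount per step: exp(-r*dt) = 0.986098
Stock lattice S(k, j) with j the centered position index:
  k=0: S(0,+0) = 109.9900
  k=1: S(1,-1) = 82.3015; S(1,+0) = 109.9900; S(1,+1) = 146.9937
  k=2: S(2,-2) = 61.5832; S(2,-1) = 82.3015; S(2,+0) = 109.9900; S(2,+1) = 146.9937; S(2,+2) = 196.4464
  k=3: S(3,-3) = 46.0805; S(3,-2) = 61.5832; S(3,-1) = 82.3015; S(3,+0) = 109.9900; S(3,+1) = 146.9937; S(3,+2) = 196.4464; S(3,+3) = 262.5363
Terminal payoffs V(N, j) = max(S_T - K, 0):
  V(3,-3) = 0.000000; V(3,-2) = 0.000000; V(3,-1) = 0.000000; V(3,+0) = 0.000000; V(3,+1) = 36.263659; V(3,+2) = 85.716367; V(3,+3) = 151.806325
Backward induction: V(k, j) = exp(-r*dt) * [p_u * V(k+1, j+1) + p_m * V(k+1, j) + p_d * V(k+1, j-1)]
  V(2,-2) = exp(-r*dt) * [p_u*0.000000 + p_m*0.000000 + p_d*0.000000] = 0.000000
  V(2,-1) = exp(-r*dt) * [p_u*0.000000 + p_m*0.000000 + p_d*0.000000] = 0.000000
  V(2,+0) = exp(-r*dt) * [p_u*36.263659 + p_m*0.000000 + p_d*0.000000] = 5.958890
  V(2,+1) = exp(-r*dt) * [p_u*85.716367 + p_m*36.263659 + p_d*0.000000] = 37.924691
  V(2,+2) = exp(-r*dt) * [p_u*151.806325 + p_m*85.716367 + p_d*36.263659] = 87.255750
  V(1,-1) = exp(-r*dt) * [p_u*5.958890 + p_m*0.000000 + p_d*0.000000] = 0.979172
  V(1,+0) = exp(-r*dt) * [p_u*37.924691 + p_m*5.958890 + p_d*0.000000] = 10.149197
  V(1,+1) = exp(-r*dt) * [p_u*87.255750 + p_m*37.924691 + p_d*5.958890] = 40.249114
  V(0,+0) = exp(-r*dt) * [p_u*40.249114 + p_m*10.149197 + p_d*0.979172] = 13.446805

Answer: Price = V(0,0) = 13.4468


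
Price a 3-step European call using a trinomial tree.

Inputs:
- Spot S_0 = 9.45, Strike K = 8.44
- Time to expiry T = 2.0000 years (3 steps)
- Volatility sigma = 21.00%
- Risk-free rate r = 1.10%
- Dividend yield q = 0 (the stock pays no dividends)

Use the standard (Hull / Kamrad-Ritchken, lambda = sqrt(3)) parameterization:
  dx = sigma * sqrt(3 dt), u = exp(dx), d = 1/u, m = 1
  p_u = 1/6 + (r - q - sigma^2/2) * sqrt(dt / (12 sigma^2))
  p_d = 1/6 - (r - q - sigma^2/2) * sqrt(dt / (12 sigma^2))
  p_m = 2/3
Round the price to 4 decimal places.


dt = T/N = 0.666667; dx = sigma*sqrt(3*dt) = 0.296985
u = exp(dx) = 1.345795; d = 1/u = 0.743055
p_u = 0.154264, p_m = 0.666667, p_d = 0.179069
Discount per step: exp(-r*dt) = 0.992693
Stock lattice S(k, j) with j the centered position index:
  k=0: S(0,+0) = 9.4500
  k=1: S(1,-1) = 7.0219; S(1,+0) = 9.4500; S(1,+1) = 12.7178
  k=2: S(2,-2) = 5.2176; S(2,-1) = 7.0219; S(2,+0) = 9.4500; S(2,+1) = 12.7178; S(2,+2) = 17.1155
  k=3: S(3,-3) = 3.8770; S(3,-2) = 5.2176; S(3,-1) = 7.0219; S(3,+0) = 9.4500; S(3,+1) = 12.7178; S(3,+2) = 17.1155; S(3,+3) = 23.0340
Terminal payoffs V(N, j) = max(S_T - K, 0):
  V(3,-3) = 0.000000; V(3,-2) = 0.000000; V(3,-1) = 0.000000; V(3,+0) = 1.010000; V(3,+1) = 4.277762; V(3,+2) = 8.675499; V(3,+3) = 14.593952
Backward induction: V(k, j) = exp(-r*dt) * [p_u * V(k+1, j+1) + p_m * V(k+1, j) + p_d * V(k+1, j-1)]
  V(2,-2) = exp(-r*dt) * [p_u*0.000000 + p_m*0.000000 + p_d*0.000000] = 0.000000
  V(2,-1) = exp(-r*dt) * [p_u*1.010000 + p_m*0.000000 + p_d*0.000000] = 0.154668
  V(2,+0) = exp(-r*dt) * [p_u*4.277762 + p_m*1.010000 + p_d*0.000000] = 1.323498
  V(2,+1) = exp(-r*dt) * [p_u*8.675499 + p_m*4.277762 + p_d*1.010000] = 4.339083
  V(2,+2) = exp(-r*dt) * [p_u*14.593952 + p_m*8.675499 + p_d*4.277762] = 8.736701
  V(1,-1) = exp(-r*dt) * [p_u*1.323498 + p_m*0.154668 + p_d*0.000000] = 0.305036
  V(1,+0) = exp(-r*dt) * [p_u*4.339083 + p_m*1.323498 + p_d*0.154668] = 1.567854
  V(1,+1) = exp(-r*dt) * [p_u*8.736701 + p_m*4.339083 + p_d*1.323498] = 4.444766
  V(0,+0) = exp(-r*dt) * [p_u*4.444766 + p_m*1.567854 + p_d*0.305036] = 1.772481

Answer: Price = V(0,0) = 1.7725


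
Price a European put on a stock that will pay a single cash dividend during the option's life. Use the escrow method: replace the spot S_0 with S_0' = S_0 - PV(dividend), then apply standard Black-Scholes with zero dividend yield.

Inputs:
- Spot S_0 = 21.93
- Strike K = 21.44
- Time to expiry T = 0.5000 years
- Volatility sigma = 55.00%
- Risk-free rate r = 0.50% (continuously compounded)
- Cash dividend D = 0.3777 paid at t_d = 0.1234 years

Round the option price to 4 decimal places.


Answer: Price = 3.2278

Derivation:
PV(D) = D * exp(-r * t_d) = 0.3777 * 0.99938319 = 0.37746703
S_0' = S_0 - PV(D) = 21.9300 - 0.37746703 = 21.55253297
d1 = (ln(S_0'/K) + (r + sigma^2/2)*T) / (sigma*sqrt(T)) = 0.21434338
d2 = d1 - sigma*sqrt(T) = -0.17456535
exp(-rT) = 0.99750312
N(-d1) = 0.41513964; N(-d2) = 0.56928941
P = K * exp(-rT) * N(-d2) - S_0' * N(-d1) = 21.4400 * 0.99750312 * 0.56928941 - 21.55253297 * 0.41513964 = 3.2278


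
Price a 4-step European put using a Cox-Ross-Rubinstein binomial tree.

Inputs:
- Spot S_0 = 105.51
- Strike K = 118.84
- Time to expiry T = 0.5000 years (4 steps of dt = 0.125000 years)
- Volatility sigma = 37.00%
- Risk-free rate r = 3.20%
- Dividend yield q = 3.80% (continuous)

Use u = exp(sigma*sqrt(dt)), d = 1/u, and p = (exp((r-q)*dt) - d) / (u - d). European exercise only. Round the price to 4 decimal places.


Answer: Price = V(0,0) = 19.9912

Derivation:
dt = T/N = 0.125000
u = exp(sigma*sqrt(dt)) = 1.139757; d = 1/u = 0.877380
p = (exp((r-q)*dt) - d) / (u - d) = 0.464485
Discount per step: exp(-r*dt) = 0.996008
Stock lattice S(k, i) with i counting down-moves:
  k=0: S(0,0) = 105.5100
  k=1: S(1,0) = 120.2557; S(1,1) = 92.5724
  k=2: S(2,0) = 137.0623; S(2,1) = 105.5100; S(2,2) = 81.2212
  k=3: S(3,0) = 156.2176; S(3,1) = 120.2557; S(3,2) = 92.5724; S(3,3) = 71.2619
  k=4: S(4,0) = 178.0501; S(4,1) = 137.0623; S(4,2) = 105.5100; S(4,3) = 81.2212; S(4,4) = 62.5238
Terminal payoffs V(N, i) = max(K - S_T, 0):
  V(4,0) = 0.000000; V(4,1) = 0.000000; V(4,2) = 13.330000; V(4,3) = 37.618806; V(4,4) = 56.316235
Backward induction: V(k, i) = exp(-r*dt) * [p * V(k+1, i) + (1-p) * V(k+1, i+1)].
  V(3,0) = exp(-r*dt) * [p*0.000000 + (1-p)*0.000000] = 0.000000
  V(3,1) = exp(-r*dt) * [p*0.000000 + (1-p)*13.330000] = 7.109912
  V(3,2) = exp(-r*dt) * [p*13.330000 + (1-p)*37.618806] = 26.231871
  V(3,3) = exp(-r*dt) * [p*37.618806 + (1-p)*56.316235] = 47.441406
  V(2,0) = exp(-r*dt) * [p*0.000000 + (1-p)*7.109912] = 3.792262
  V(2,1) = exp(-r*dt) * [p*7.109912 + (1-p)*26.231871] = 17.280738
  V(2,2) = exp(-r*dt) * [p*26.231871 + (1-p)*47.441406] = 37.439826
  V(1,0) = exp(-r*dt) * [p*3.792262 + (1-p)*17.280738] = 10.971563
  V(1,1) = exp(-r*dt) * [p*17.280738 + (1-p)*37.439826] = 27.964143
  V(0,0) = exp(-r*dt) * [p*10.971563 + (1-p)*27.964143] = 19.991212


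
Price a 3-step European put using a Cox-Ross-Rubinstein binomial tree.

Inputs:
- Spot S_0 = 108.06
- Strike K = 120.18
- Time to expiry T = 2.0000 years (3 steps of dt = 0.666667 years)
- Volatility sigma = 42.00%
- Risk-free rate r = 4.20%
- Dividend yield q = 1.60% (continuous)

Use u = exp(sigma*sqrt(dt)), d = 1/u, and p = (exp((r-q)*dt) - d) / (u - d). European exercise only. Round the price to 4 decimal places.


dt = T/N = 0.666667
u = exp(sigma*sqrt(dt)) = 1.409068; d = 1/u = 0.709689
p = (exp((r-q)*dt) - d) / (u - d) = 0.440098
Discount per step: exp(-r*dt) = 0.972388
Stock lattice S(k, i) with i counting down-moves:
  k=0: S(0,0) = 108.0600
  k=1: S(1,0) = 152.2639; S(1,1) = 76.6890
  k=2: S(2,0) = 214.5502; S(2,1) = 108.0600; S(2,2) = 54.4253
  k=3: S(3,0) = 302.3158; S(3,1) = 152.2639; S(3,2) = 76.6890; S(3,3) = 38.6250
Terminal payoffs V(N, i) = max(K - S_T, 0):
  V(3,0) = 0.000000; V(3,1) = 0.000000; V(3,2) = 43.491017; V(3,3) = 81.554954
Backward induction: V(k, i) = exp(-r*dt) * [p * V(k+1, i) + (1-p) * V(k+1, i+1)].
  V(2,0) = exp(-r*dt) * [p*0.000000 + (1-p)*0.000000] = 0.000000
  V(2,1) = exp(-r*dt) * [p*0.000000 + (1-p)*43.491017] = 23.678336
  V(2,2) = exp(-r*dt) * [p*43.491017 + (1-p)*81.554954] = 63.013765
  V(1,0) = exp(-r*dt) * [p*0.000000 + (1-p)*23.678336] = 12.891481
  V(1,1) = exp(-r*dt) * [p*23.678336 + (1-p)*63.013765] = 44.440398
  V(0,0) = exp(-r*dt) * [p*12.891481 + (1-p)*44.440398] = 29.712082

Answer: Price = V(0,0) = 29.7121


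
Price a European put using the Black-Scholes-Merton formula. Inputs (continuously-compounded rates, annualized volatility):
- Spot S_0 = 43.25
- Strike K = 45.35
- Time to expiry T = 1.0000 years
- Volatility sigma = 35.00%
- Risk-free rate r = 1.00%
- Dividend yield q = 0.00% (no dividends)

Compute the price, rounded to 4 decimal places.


Answer: Price = 6.9818

Derivation:
d1 = (ln(S/K) + (r - q + 0.5*sigma^2) * T) / (sigma * sqrt(T)) = 0.06810588
d2 = d1 - sigma * sqrt(T) = -0.28189412
exp(-rT) = 0.99004983; exp(-qT) = 1.00000000
P = K * exp(-rT) * N(-d2) - S_0 * exp(-qT) * N(-d1)
N(-d1) = 0.47285068; N(-d2) = 0.61098765
P = 45.3500 * 0.99004983 * 0.61098765 - 43.2500 * 1.00000000 * 0.47285068 = 6.9818


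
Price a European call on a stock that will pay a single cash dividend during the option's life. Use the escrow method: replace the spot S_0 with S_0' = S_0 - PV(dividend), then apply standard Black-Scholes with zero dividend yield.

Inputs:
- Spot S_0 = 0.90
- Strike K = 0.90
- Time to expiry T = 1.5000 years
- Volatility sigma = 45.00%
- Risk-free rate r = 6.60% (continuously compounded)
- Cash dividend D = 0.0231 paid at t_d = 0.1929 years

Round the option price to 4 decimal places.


PV(D) = D * exp(-r * t_d) = 0.0231 * 0.98734930 = 0.02280777
S_0' = S_0 - PV(D) = 0.9000 - 0.02280777 = 0.87719223
d1 = (ln(S_0'/K) + (r + sigma^2/2)*T) / (sigma*sqrt(T)) = 0.40862278
d2 = d1 - sigma*sqrt(T) = -0.14251241
exp(-rT) = 0.90574271
N(d1) = 0.65859175; N(d2) = 0.44333764
C = S_0' * N(d1) - K * exp(-rT) * N(d2) = 0.87719223 * 0.65859175 - 0.9000 * 0.90574271 * 0.44333764 = 0.2163

Answer: Price = 0.2163


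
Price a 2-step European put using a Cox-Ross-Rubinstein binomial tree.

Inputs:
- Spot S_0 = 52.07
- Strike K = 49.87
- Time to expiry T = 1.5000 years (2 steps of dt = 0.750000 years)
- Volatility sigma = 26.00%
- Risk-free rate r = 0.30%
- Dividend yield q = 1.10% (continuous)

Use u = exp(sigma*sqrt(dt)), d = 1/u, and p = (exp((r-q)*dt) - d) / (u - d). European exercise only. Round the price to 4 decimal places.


Answer: Price = V(0,0) = 5.3803

Derivation:
dt = T/N = 0.750000
u = exp(sigma*sqrt(dt)) = 1.252531; d = 1/u = 0.798383
p = (exp((r-q)*dt) - d) / (u - d) = 0.430773
Discount per step: exp(-r*dt) = 0.997753
Stock lattice S(k, i) with i counting down-moves:
  k=0: S(0,0) = 52.0700
  k=1: S(1,0) = 65.2193; S(1,1) = 41.5718
  k=2: S(2,0) = 81.6892; S(2,1) = 52.0700; S(2,2) = 33.1902
Terminal payoffs V(N, i) = max(K - S_T, 0):
  V(2,0) = 0.000000; V(2,1) = 0.000000; V(2,2) = 16.679763
Backward induction: V(k, i) = exp(-r*dt) * [p * V(k+1, i) + (1-p) * V(k+1, i+1)].
  V(1,0) = exp(-r*dt) * [p*0.000000 + (1-p)*0.000000] = 0.000000
  V(1,1) = exp(-r*dt) * [p*0.000000 + (1-p)*16.679763] = 9.473233
  V(0,0) = exp(-r*dt) * [p*0.000000 + (1-p)*9.473233] = 5.380301


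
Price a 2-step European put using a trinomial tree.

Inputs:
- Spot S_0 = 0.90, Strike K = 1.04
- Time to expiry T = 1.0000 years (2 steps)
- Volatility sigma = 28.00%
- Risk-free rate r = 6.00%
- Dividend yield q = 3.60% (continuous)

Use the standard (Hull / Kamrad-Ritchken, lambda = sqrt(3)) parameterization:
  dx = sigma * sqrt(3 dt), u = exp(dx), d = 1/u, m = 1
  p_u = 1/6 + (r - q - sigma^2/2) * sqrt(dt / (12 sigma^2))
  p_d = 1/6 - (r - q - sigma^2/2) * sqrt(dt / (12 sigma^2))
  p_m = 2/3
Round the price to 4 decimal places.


Answer: Price = V(0,0) = 0.1729

Derivation:
dt = T/N = 0.500000; dx = sigma*sqrt(3*dt) = 0.342929
u = exp(dx) = 1.409068; d = 1/u = 0.709689
p_u = 0.155586, p_m = 0.666667, p_d = 0.177748
Discount per step: exp(-r*dt) = 0.970446
Stock lattice S(k, j) with j the centered position index:
  k=0: S(0,+0) = 0.9000
  k=1: S(1,-1) = 0.6387; S(1,+0) = 0.9000; S(1,+1) = 1.2682
  k=2: S(2,-2) = 0.4533; S(2,-1) = 0.6387; S(2,+0) = 0.9000; S(2,+1) = 1.2682; S(2,+2) = 1.7869
Terminal payoffs V(N, j) = max(K - S_T, 0):
  V(2,-2) = 0.586707; V(2,-1) = 0.401280; V(2,+0) = 0.140000; V(2,+1) = 0.000000; V(2,+2) = 0.000000
Backward induction: V(k, j) = exp(-r*dt) * [p_u * V(k+1, j+1) + p_m * V(k+1, j) + p_d * V(k+1, j-1)]
  V(1,-1) = exp(-r*dt) * [p_u*0.140000 + p_m*0.401280 + p_d*0.586707] = 0.381956
  V(1,+0) = exp(-r*dt) * [p_u*0.000000 + p_m*0.140000 + p_d*0.401280] = 0.159793
  V(1,+1) = exp(-r*dt) * [p_u*0.000000 + p_m*0.000000 + p_d*0.140000] = 0.024149
  V(0,+0) = exp(-r*dt) * [p_u*0.024149 + p_m*0.159793 + p_d*0.381956] = 0.172912


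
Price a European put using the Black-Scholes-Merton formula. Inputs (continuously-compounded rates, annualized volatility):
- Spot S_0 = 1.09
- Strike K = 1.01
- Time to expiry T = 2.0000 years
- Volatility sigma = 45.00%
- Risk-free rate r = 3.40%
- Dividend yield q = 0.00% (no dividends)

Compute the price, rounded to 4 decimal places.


d1 = (ln(S/K) + (r - q + 0.5*sigma^2) * T) / (sigma * sqrt(T)) = 0.54482949
d2 = d1 - sigma * sqrt(T) = -0.09156661
exp(-rT) = 0.93426047; exp(-qT) = 1.00000000
P = K * exp(-rT) * N(-d2) - S_0 * exp(-qT) * N(-d1)
N(-d1) = 0.29293540; N(-d2) = 0.53647881
P = 1.0100 * 0.93426047 * 0.53647881 - 1.0900 * 1.00000000 * 0.29293540 = 0.1869

Answer: Price = 0.1869


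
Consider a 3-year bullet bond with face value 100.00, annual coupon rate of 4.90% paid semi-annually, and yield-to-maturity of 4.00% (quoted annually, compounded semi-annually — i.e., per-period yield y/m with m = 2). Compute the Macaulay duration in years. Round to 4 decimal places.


Answer: Macaulay duration = 2.8288 years

Derivation:
Coupon per period c = face * coupon_rate / m = 2.450000
Periods per year m = 2; per-period yield y/m = 0.020000
Number of cashflows N = 6
Cashflows (t years, CF_t, discount factor 1/(1+y/m)^(m*t), PV):
  t = 0.5000: CF_t = 2.450000, DF = 0.980392, PV = 2.401961
  t = 1.0000: CF_t = 2.450000, DF = 0.961169, PV = 2.354864
  t = 1.5000: CF_t = 2.450000, DF = 0.942322, PV = 2.308690
  t = 2.0000: CF_t = 2.450000, DF = 0.923845, PV = 2.263421
  t = 2.5000: CF_t = 2.450000, DF = 0.905731, PV = 2.219040
  t = 3.0000: CF_t = 102.450000, DF = 0.887971, PV = 90.972668
Price P = sum_t PV_t = 102.520644
Macaulay numerator sum_t t * PV_t:
  t * PV_t at t = 0.5000: 1.200980
  t * PV_t at t = 1.0000: 2.354864
  t * PV_t at t = 1.5000: 3.463035
  t * PV_t at t = 2.0000: 4.526843
  t * PV_t at t = 2.5000: 5.547601
  t * PV_t at t = 3.0000: 272.918004
Macaulay duration D = (sum_t t * PV_t) / P = 290.011327 / 102.520644 = 2.828809
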